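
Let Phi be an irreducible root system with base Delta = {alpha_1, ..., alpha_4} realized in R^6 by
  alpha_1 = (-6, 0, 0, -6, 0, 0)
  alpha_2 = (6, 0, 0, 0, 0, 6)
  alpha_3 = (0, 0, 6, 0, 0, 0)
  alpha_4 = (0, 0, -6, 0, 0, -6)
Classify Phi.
Compute the Cartan integers a_ij = 2(alpha_i, alpha_j)/(alpha_j, alpha_j); the resulting 4x4 Cartan matrix is
[[2, -1, 0, 0], [-1, 2, 0, -1], [0, 0, 2, -1], [0, -1, -2, 2]].
The roots have two lengths (squared-length ratio 2:1); the short ones are alpha_{3}. The associated Dynkin diagram is a chain of 4 nodes with a double edge at one end; the terminal node there is the unique short simple root (B_4), so the type is B_4 (the algebra so(9)).

B4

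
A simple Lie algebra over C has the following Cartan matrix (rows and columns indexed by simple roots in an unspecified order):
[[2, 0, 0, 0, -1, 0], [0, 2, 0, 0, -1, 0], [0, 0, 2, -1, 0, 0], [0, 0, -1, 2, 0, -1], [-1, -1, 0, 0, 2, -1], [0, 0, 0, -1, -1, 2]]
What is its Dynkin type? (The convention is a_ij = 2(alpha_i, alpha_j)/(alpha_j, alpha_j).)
The matrix has rank 6 with 2's on the diagonal. Reading the off-diagonal entries as Dynkin edges (a single edge where a_ij = a_ji = -1; a double or triple edge where a_ij * a_ji = 2 or 3), the diagram is a chain of 4 nodes with a fork of two nodes at one end (D_6). One simple-root ordering that puts it in standard form is (alpha_3, alpha_4, alpha_6, alpha_5, alpha_2, alpha_1). So the algebra is type D_6, i.e. so(12).

D_6 (so(12))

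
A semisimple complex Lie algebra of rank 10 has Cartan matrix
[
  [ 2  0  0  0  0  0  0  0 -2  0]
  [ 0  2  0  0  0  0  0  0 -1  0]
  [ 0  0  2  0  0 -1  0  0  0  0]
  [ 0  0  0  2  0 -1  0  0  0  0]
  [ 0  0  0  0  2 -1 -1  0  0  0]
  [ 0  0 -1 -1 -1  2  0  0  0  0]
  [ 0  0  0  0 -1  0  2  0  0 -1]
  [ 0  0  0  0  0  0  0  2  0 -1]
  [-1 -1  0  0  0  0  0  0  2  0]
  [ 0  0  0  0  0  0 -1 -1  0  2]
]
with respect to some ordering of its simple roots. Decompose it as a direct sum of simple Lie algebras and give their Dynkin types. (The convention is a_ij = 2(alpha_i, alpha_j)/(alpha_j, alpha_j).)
The diagram associated to this matrix has two connected components: the simple roots {alpha_1, alpha_2, alpha_9} form a chain of 3 nodes with a double edge at one end; the terminal node there is the unique long simple root (C_3), and {alpha_3, alpha_4, alpha_5, alpha_6, alpha_7, alpha_8, alpha_10} form a chain of 5 nodes with a fork of two nodes at one end (D_7). A semisimple Lie algebra decomposes uniquely as the direct sum of simple ideals, one per connected component of its Dynkin diagram, so g ≅ C_3 ⊕ D_7 (dimension 21 + 91 = 112).

C3 ⊕ D7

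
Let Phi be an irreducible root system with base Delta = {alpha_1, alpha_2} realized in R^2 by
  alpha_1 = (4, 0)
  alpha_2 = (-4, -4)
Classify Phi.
B2

Compute the Cartan integers a_ij = 2(alpha_i, alpha_j)/(alpha_j, alpha_j); the resulting 2x2 Cartan matrix is
[[2, -1], [-2, 2]].
The roots have two lengths (squared-length ratio 2:1); the short ones are alpha_{1}. The associated Dynkin diagram is a chain of 2 nodes with a double edge at one end; the terminal node there is the unique short simple root (B_2), so the type is B_2 (the algebra so(5)).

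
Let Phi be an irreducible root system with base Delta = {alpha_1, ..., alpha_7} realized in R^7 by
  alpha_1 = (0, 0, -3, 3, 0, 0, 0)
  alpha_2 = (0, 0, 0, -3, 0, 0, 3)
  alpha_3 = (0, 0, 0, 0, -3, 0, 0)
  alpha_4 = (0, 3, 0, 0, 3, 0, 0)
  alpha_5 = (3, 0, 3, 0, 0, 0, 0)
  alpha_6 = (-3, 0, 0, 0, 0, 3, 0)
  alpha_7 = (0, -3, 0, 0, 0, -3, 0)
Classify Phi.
B_7 (so(15))

Compute the Cartan integers a_ij = 2(alpha_i, alpha_j)/(alpha_j, alpha_j); the resulting 7x7 Cartan matrix is
[[2, -1, 0, 0, -1, 0, 0], [-1, 2, 0, 0, 0, 0, 0], [0, 0, 2, -1, 0, 0, 0], [0, 0, -2, 2, 0, 0, -1], [-1, 0, 0, 0, 2, -1, 0], [0, 0, 0, 0, -1, 2, -1], [0, 0, 0, -1, 0, -1, 2]].
The roots have two lengths (squared-length ratio 2:1); the short ones are alpha_{3}. The associated Dynkin diagram is a chain of 7 nodes with a double edge at one end; the terminal node there is the unique short simple root (B_7), so the type is B_7 (the algebra so(15)).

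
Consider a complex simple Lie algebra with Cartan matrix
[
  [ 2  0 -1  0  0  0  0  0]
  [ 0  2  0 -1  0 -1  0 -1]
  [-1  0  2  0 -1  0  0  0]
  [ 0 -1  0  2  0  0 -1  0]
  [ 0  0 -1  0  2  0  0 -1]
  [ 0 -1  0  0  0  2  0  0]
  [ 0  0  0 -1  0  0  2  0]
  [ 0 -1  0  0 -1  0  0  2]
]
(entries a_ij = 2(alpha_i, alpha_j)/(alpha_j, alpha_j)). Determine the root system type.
The matrix has rank 8 with 2's on the diagonal. Reading the off-diagonal entries as Dynkin edges (a single edge where a_ij = a_ji = -1; a double or triple edge where a_ij * a_ji = 2 or 3), the diagram is a chain of 7 nodes with one extra node attached to the third node from one end (E_8). One simple-root ordering that puts it in standard form is (alpha_7, alpha_6, alpha_4, alpha_2, alpha_8, alpha_5, alpha_3, alpha_1). So the algebra is type E_8.

E8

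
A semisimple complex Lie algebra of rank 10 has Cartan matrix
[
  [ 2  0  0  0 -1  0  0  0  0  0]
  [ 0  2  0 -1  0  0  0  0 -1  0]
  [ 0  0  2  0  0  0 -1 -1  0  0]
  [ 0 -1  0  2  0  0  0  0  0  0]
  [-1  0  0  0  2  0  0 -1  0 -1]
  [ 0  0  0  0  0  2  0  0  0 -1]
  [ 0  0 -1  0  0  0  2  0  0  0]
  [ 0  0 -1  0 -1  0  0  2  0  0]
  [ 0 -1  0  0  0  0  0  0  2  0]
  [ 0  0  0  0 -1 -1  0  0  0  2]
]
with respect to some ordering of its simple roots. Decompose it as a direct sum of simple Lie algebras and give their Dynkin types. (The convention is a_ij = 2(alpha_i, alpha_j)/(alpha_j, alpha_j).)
The diagram associated to this matrix has two connected components: the simple roots {alpha_2, alpha_4, alpha_9} form a chain of 3 nodes with single edges (A_3), and {alpha_1, alpha_3, alpha_5, alpha_6, alpha_7, alpha_8, alpha_10} form a chain of 6 nodes with one extra node attached to the third node from one end (E_7). A semisimple Lie algebra decomposes uniquely as the direct sum of simple ideals, one per connected component of its Dynkin diagram, so g ≅ A_3 ⊕ E_7 (dimension 15 + 133 = 148).

type A_3 + type E_7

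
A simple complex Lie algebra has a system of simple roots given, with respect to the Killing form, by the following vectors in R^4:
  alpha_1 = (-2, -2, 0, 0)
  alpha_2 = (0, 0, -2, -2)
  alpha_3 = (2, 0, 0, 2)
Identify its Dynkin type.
A_3

Compute the Cartan integers a_ij = 2(alpha_i, alpha_j)/(alpha_j, alpha_j); the resulting 3x3 Cartan matrix is
[[2, 0, -1], [0, 2, -1], [-1, -1, 2]].
All simple roots have the same length, so the diagram is simply laced. The associated Dynkin diagram is a chain of 3 nodes with single edges (A_3), so the type is A_3 (the algebra sl(4)).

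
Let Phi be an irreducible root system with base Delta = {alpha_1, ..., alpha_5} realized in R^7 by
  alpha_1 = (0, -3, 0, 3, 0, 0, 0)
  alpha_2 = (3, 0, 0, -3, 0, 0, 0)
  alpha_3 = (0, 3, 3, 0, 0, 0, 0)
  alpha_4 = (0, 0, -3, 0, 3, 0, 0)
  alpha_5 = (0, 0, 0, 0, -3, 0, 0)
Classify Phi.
Compute the Cartan integers a_ij = 2(alpha_i, alpha_j)/(alpha_j, alpha_j); the resulting 5x5 Cartan matrix is
[[2, -1, -1, 0, 0], [-1, 2, 0, 0, 0], [-1, 0, 2, -1, 0], [0, 0, -1, 2, -2], [0, 0, 0, -1, 2]].
The roots have two lengths (squared-length ratio 2:1); the short ones are alpha_{5}. The associated Dynkin diagram is a chain of 5 nodes with a double edge at one end; the terminal node there is the unique short simple root (B_5), so the type is B_5 (the algebra so(11)).

B5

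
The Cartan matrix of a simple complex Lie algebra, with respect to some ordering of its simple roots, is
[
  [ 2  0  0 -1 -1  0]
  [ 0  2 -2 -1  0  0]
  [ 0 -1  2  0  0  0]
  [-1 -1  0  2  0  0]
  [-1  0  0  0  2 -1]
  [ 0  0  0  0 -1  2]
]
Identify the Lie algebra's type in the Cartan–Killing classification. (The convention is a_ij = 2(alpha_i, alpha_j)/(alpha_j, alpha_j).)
The matrix has rank 6 with 2's on the diagonal. Reading the off-diagonal entries as Dynkin edges (a single edge where a_ij = a_ji = -1; a double or triple edge where a_ij * a_ji = 2 or 3), the diagram is a chain of 6 nodes with a double edge at one end; the terminal node there is the unique short simple root (B_6). One simple-root ordering that puts it in standard form is (alpha_6, alpha_5, alpha_1, alpha_4, alpha_2, alpha_3). So the algebra is type B_6, i.e. so(13).

B_6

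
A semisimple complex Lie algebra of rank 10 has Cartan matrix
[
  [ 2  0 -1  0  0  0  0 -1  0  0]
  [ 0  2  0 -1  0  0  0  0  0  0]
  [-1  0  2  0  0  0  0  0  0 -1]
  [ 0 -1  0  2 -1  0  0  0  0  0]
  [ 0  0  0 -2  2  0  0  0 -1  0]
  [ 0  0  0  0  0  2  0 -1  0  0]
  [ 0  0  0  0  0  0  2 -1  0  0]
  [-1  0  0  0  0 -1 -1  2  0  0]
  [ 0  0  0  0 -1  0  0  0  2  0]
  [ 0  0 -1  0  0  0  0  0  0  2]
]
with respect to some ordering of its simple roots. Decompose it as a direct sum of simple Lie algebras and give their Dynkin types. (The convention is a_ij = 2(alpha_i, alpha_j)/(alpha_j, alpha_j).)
The diagram associated to this matrix has two connected components: the simple roots {alpha_1, alpha_3, alpha_6, alpha_7, alpha_8, alpha_10} form a chain of 4 nodes with a fork of two nodes at one end (D_6), and {alpha_2, alpha_4, alpha_5, alpha_9} form a chain of 4 nodes with a double edge between the middle two (F_4). A semisimple Lie algebra decomposes uniquely as the direct sum of simple ideals, one per connected component of its Dynkin diagram, so g ≅ D_6 ⊕ F_4 (dimension 66 + 52 = 118).

D6 ⊕ F4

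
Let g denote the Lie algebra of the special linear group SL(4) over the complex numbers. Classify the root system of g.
A_3

This is sl(4), which has dimension 4^2 - 1 = 15 and rank 4 - 1 = 3 (a Cartan subalgebra is the diagonal traceless matrices). In the classification of classical Lie algebras, the special linear algebra sl(n+1) has type A_n; here n = 3, so the Dynkin diagram is a chain of 3 nodes with single edges (A_3). Hence the type is A_3.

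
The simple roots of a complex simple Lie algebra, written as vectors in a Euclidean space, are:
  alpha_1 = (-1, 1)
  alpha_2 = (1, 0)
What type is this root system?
B_2 (so(5))

Compute the Cartan integers a_ij = 2(alpha_i, alpha_j)/(alpha_j, alpha_j); the resulting 2x2 Cartan matrix is
[[2, -2], [-1, 2]].
The roots have two lengths (squared-length ratio 2:1); the short ones are alpha_{2}. The associated Dynkin diagram is a chain of 2 nodes with a double edge at one end; the terminal node there is the unique short simple root (B_2), so the type is B_2 (the algebra so(5)).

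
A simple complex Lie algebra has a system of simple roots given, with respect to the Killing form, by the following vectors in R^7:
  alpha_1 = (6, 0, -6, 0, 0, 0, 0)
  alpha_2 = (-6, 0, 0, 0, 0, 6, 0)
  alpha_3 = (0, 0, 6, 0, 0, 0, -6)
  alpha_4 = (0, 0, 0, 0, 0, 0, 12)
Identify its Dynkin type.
Compute the Cartan integers a_ij = 2(alpha_i, alpha_j)/(alpha_j, alpha_j); the resulting 4x4 Cartan matrix is
[[2, -1, -1, 0], [-1, 2, 0, 0], [-1, 0, 2, -1], [0, 0, -2, 2]].
The roots have two lengths (squared-length ratio 2:1); the short ones are alpha_{1,2,3}. The associated Dynkin diagram is a chain of 4 nodes with a double edge at one end; the terminal node there is the unique long simple root (C_4), so the type is C_4 (the algebra sp(8)).

C4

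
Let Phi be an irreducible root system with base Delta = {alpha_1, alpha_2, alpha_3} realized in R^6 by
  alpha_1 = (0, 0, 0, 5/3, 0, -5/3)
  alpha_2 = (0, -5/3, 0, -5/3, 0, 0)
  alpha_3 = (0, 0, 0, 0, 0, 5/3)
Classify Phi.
B_3

Compute the Cartan integers a_ij = 2(alpha_i, alpha_j)/(alpha_j, alpha_j); the resulting 3x3 Cartan matrix is
[[2, -1, -2], [-1, 2, 0], [-1, 0, 2]].
The roots have two lengths (squared-length ratio 2:1); the short ones are alpha_{3}. The associated Dynkin diagram is a chain of 3 nodes with a double edge at one end; the terminal node there is the unique short simple root (B_3), so the type is B_3 (the algebra so(7)).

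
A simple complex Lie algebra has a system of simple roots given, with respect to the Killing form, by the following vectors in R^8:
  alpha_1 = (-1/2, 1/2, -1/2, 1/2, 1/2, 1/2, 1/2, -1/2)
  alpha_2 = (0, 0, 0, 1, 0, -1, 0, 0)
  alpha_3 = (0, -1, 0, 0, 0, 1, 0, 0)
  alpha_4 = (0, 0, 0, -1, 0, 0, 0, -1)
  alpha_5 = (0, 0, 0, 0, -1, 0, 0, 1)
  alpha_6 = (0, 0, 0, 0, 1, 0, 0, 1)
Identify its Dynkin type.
E_6

Compute the Cartan integers a_ij = 2(alpha_i, alpha_j)/(alpha_j, alpha_j); the resulting 6x6 Cartan matrix is
[[2, 0, 0, 0, -1, 0], [0, 2, -1, -1, 0, 0], [0, -1, 2, 0, 0, 0], [0, -1, 0, 2, -1, -1], [-1, 0, 0, -1, 2, 0], [0, 0, 0, -1, 0, 2]].
All simple roots have the same length, so the diagram is simply laced. The associated Dynkin diagram is a chain of 5 nodes with one extra node attached to the third node from one end (E_6), so the type is E_6.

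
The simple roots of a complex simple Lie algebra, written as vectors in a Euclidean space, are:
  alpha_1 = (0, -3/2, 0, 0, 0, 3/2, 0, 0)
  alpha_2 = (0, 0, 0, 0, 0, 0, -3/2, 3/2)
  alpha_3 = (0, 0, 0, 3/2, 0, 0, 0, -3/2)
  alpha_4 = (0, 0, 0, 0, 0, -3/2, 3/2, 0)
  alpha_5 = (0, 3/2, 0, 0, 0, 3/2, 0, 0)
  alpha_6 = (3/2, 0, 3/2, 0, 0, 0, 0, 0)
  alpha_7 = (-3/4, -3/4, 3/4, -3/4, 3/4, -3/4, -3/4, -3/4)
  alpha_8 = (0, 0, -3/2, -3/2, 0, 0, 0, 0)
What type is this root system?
E_8

Compute the Cartan integers a_ij = 2(alpha_i, alpha_j)/(alpha_j, alpha_j); the resulting 8x8 Cartan matrix is
[[2, 0, 0, -1, 0, 0, 0, 0], [0, 2, -1, -1, 0, 0, 0, 0], [0, -1, 2, 0, 0, 0, 0, -1], [-1, -1, 0, 2, -1, 0, 0, 0], [0, 0, 0, -1, 2, 0, -1, 0], [0, 0, 0, 0, 0, 2, 0, -1], [0, 0, 0, 0, -1, 0, 2, 0], [0, 0, -1, 0, 0, -1, 0, 2]].
All simple roots have the same length, so the diagram is simply laced. The associated Dynkin diagram is a chain of 7 nodes with one extra node attached to the third node from one end (E_8), so the type is E_8.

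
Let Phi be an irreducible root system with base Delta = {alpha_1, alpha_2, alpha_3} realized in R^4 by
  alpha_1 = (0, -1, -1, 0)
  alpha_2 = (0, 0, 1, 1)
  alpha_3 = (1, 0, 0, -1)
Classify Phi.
Compute the Cartan integers a_ij = 2(alpha_i, alpha_j)/(alpha_j, alpha_j); the resulting 3x3 Cartan matrix is
[[2, -1, 0], [-1, 2, -1], [0, -1, 2]].
All simple roots have the same length, so the diagram is simply laced. The associated Dynkin diagram is a chain of 3 nodes with single edges (A_3), so the type is A_3 (the algebra sl(4)).

type A_3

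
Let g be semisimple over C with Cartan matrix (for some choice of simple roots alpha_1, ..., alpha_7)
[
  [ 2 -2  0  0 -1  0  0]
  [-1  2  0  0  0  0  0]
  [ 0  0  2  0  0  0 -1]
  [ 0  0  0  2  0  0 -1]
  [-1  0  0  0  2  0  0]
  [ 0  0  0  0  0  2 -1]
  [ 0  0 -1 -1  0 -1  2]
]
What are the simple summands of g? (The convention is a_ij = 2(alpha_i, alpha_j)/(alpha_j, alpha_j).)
The diagram associated to this matrix has two connected components: the simple roots {alpha_1, alpha_2, alpha_5} form a chain of 3 nodes with a double edge at one end; the terminal node there is the unique short simple root (B_3), and {alpha_3, alpha_4, alpha_6, alpha_7} form a chain of 2 nodes with a fork of two nodes at one end (D_4). A semisimple Lie algebra decomposes uniquely as the direct sum of simple ideals, one per connected component of its Dynkin diagram, so g ≅ B_3 ⊕ D_4 (dimension 21 + 28 = 49).

type B_3 ⊕ type D_4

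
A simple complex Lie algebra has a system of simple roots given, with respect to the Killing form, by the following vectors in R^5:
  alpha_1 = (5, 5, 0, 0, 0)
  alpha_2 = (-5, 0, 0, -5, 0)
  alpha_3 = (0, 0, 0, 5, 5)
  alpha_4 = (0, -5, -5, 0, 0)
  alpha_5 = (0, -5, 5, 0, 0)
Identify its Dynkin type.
D_5

Compute the Cartan integers a_ij = 2(alpha_i, alpha_j)/(alpha_j, alpha_j); the resulting 5x5 Cartan matrix is
[[2, -1, 0, -1, -1], [-1, 2, -1, 0, 0], [0, -1, 2, 0, 0], [-1, 0, 0, 2, 0], [-1, 0, 0, 0, 2]].
All simple roots have the same length, so the diagram is simply laced. The associated Dynkin diagram is a chain of 3 nodes with a fork of two nodes at one end (D_5), so the type is D_5 (the algebra so(10)).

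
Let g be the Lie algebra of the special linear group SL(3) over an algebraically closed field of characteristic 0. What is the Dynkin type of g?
A2

This is sl(3), which has dimension 3^2 - 1 = 8 and rank 3 - 1 = 2 (a Cartan subalgebra is the diagonal traceless matrices). In the classification of classical Lie algebras, the special linear algebra sl(n+1) has type A_n; here n = 2, so the Dynkin diagram is a chain of 2 nodes with single edges (A_2). Hence the type is A_2.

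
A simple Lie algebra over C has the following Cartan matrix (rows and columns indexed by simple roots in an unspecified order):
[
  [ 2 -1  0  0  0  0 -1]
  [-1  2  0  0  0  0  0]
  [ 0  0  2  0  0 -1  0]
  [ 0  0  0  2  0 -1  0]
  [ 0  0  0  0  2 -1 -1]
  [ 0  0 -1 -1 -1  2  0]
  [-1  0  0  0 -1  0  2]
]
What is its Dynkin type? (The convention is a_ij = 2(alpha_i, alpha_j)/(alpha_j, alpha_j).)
D_7 (so(14))

The matrix has rank 7 with 2's on the diagonal. Reading the off-diagonal entries as Dynkin edges (a single edge where a_ij = a_ji = -1; a double or triple edge where a_ij * a_ji = 2 or 3), the diagram is a chain of 5 nodes with a fork of two nodes at one end (D_7). One simple-root ordering that puts it in standard form is (alpha_2, alpha_1, alpha_7, alpha_5, alpha_6, alpha_3, alpha_4). So the algebra is type D_7, i.e. so(14).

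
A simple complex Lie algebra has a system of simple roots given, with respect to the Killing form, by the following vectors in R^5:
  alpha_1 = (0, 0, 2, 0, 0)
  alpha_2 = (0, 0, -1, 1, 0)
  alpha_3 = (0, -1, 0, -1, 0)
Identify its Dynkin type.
Compute the Cartan integers a_ij = 2(alpha_i, alpha_j)/(alpha_j, alpha_j); the resulting 3x3 Cartan matrix is
[[2, -2, 0], [-1, 2, -1], [0, -1, 2]].
The roots have two lengths (squared-length ratio 2:1); the short ones are alpha_{2,3}. The associated Dynkin diagram is a chain of 3 nodes with a double edge at one end; the terminal node there is the unique long simple root (C_3), so the type is C_3 (the algebra sp(6)).

C3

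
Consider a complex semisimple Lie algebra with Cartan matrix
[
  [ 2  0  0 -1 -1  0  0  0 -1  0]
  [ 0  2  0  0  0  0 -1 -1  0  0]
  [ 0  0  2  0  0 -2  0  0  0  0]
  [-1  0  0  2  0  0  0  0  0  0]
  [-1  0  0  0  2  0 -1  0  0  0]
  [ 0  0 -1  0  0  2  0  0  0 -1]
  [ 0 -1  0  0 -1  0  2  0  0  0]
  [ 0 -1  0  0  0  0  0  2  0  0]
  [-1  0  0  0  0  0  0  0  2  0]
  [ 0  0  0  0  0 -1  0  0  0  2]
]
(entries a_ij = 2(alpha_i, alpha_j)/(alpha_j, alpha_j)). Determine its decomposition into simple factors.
The diagram associated to this matrix has two connected components: the simple roots {alpha_3, alpha_6, alpha_10} form a chain of 3 nodes with a double edge at one end; the terminal node there is the unique long simple root (C_3), and {alpha_1, alpha_2, alpha_4, alpha_5, alpha_7, alpha_8, alpha_9} form a chain of 5 nodes with a fork of two nodes at one end (D_7). A semisimple Lie algebra decomposes uniquely as the direct sum of simple ideals, one per connected component of its Dynkin diagram, so g ≅ C_3 ⊕ D_7 (dimension 21 + 91 = 112).

C3 ⊕ D7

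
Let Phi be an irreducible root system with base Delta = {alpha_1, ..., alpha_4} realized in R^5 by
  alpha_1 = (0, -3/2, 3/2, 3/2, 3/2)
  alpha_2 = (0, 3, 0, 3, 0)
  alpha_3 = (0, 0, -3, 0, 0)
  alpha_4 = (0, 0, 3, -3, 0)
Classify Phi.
F_4

Compute the Cartan integers a_ij = 2(alpha_i, alpha_j)/(alpha_j, alpha_j); the resulting 4x4 Cartan matrix is
[[2, 0, -1, 0], [0, 2, 0, -1], [-1, 0, 2, -1], [0, -1, -2, 2]].
The roots have two lengths (squared-length ratio 2:1); the short ones are alpha_{1,3}. The associated Dynkin diagram is a chain of 4 nodes with a double edge between the middle two (F_4), so the type is F_4.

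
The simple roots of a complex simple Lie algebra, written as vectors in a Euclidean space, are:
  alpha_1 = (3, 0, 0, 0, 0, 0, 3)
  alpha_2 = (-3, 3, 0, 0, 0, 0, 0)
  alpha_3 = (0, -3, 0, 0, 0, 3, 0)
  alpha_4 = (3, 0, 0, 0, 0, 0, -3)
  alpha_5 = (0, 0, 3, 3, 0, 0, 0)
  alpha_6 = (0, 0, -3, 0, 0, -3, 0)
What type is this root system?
Compute the Cartan integers a_ij = 2(alpha_i, alpha_j)/(alpha_j, alpha_j); the resulting 6x6 Cartan matrix is
[[2, -1, 0, 0, 0, 0], [-1, 2, -1, -1, 0, 0], [0, -1, 2, 0, 0, -1], [0, -1, 0, 2, 0, 0], [0, 0, 0, 0, 2, -1], [0, 0, -1, 0, -1, 2]].
All simple roots have the same length, so the diagram is simply laced. The associated Dynkin diagram is a chain of 4 nodes with a fork of two nodes at one end (D_6), so the type is D_6 (the algebra so(12)).

D_6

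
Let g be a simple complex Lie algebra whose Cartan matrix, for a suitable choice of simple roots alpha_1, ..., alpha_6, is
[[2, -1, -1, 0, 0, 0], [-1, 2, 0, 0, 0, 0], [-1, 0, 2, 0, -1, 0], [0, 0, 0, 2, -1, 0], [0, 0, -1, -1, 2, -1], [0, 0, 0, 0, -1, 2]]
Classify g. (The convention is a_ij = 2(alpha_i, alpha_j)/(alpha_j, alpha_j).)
D6

The matrix has rank 6 with 2's on the diagonal. Reading the off-diagonal entries as Dynkin edges (a single edge where a_ij = a_ji = -1; a double or triple edge where a_ij * a_ji = 2 or 3), the diagram is a chain of 4 nodes with a fork of two nodes at one end (D_6). One simple-root ordering that puts it in standard form is (alpha_2, alpha_1, alpha_3, alpha_5, alpha_4, alpha_6). So the algebra is type D_6, i.e. so(12).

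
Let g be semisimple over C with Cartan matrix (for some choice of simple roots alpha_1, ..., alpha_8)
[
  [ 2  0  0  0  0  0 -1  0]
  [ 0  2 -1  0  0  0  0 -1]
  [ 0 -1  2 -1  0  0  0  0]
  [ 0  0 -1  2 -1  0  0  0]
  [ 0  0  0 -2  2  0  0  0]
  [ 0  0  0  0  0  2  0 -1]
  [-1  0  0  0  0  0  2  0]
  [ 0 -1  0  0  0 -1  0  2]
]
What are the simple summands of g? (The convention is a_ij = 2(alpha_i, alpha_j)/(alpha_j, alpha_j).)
A_2 + C_6

The diagram associated to this matrix has two connected components: the simple roots {alpha_1, alpha_7} form a chain of 2 nodes with single edges (A_2), and {alpha_2, alpha_3, alpha_4, alpha_5, alpha_6, alpha_8} form a chain of 6 nodes with a double edge at one end; the terminal node there is the unique long simple root (C_6). A semisimple Lie algebra decomposes uniquely as the direct sum of simple ideals, one per connected component of its Dynkin diagram, so g ≅ A_2 ⊕ C_6 (dimension 8 + 78 = 86).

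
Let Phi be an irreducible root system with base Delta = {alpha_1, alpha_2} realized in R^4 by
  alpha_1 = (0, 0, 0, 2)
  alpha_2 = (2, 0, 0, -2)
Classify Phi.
B_2 (so(5))

Compute the Cartan integers a_ij = 2(alpha_i, alpha_j)/(alpha_j, alpha_j); the resulting 2x2 Cartan matrix is
[[2, -1], [-2, 2]].
The roots have two lengths (squared-length ratio 2:1); the short ones are alpha_{1}. The associated Dynkin diagram is a chain of 2 nodes with a double edge at one end; the terminal node there is the unique short simple root (B_2), so the type is B_2 (the algebra so(5)).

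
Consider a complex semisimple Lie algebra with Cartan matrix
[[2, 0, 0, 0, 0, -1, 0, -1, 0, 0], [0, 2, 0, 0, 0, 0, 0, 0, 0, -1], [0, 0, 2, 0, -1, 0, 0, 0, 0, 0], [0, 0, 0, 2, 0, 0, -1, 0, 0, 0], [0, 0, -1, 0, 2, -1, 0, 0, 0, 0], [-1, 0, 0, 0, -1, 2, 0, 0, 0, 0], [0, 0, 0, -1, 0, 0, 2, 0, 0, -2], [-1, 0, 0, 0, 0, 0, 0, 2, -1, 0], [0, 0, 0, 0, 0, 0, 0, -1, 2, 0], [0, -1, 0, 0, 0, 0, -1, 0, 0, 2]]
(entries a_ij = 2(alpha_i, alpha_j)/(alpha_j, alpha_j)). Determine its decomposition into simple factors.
The diagram associated to this matrix has two connected components: the simple roots {alpha_1, alpha_3, alpha_5, alpha_6, alpha_8, alpha_9} form a chain of 6 nodes with single edges (A_6), and {alpha_2, alpha_4, alpha_7, alpha_10} form a chain of 4 nodes with a double edge between the middle two (F_4). A semisimple Lie algebra decomposes uniquely as the direct sum of simple ideals, one per connected component of its Dynkin diagram, so g ≅ A_6 ⊕ F_4 (dimension 48 + 52 = 100).

A_6 ⊕ F_4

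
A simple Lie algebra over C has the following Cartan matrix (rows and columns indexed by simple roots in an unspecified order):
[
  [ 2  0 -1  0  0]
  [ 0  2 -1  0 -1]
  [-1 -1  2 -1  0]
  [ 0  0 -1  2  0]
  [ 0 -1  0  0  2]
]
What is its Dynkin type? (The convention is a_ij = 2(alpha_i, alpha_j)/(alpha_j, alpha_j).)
type D_5

The matrix has rank 5 with 2's on the diagonal. Reading the off-diagonal entries as Dynkin edges (a single edge where a_ij = a_ji = -1; a double or triple edge where a_ij * a_ji = 2 or 3), the diagram is a chain of 3 nodes with a fork of two nodes at one end (D_5). One simple-root ordering that puts it in standard form is (alpha_5, alpha_2, alpha_3, alpha_4, alpha_1). So the algebra is type D_5, i.e. so(10).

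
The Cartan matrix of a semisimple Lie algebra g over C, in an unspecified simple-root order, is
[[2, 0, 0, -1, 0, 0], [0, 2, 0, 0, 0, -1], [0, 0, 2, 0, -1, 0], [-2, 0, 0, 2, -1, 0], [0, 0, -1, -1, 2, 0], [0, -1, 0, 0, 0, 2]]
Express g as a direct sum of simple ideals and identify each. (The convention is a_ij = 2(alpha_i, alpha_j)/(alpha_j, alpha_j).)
The diagram associated to this matrix has two connected components: the simple roots {alpha_2, alpha_6} form a chain of 2 nodes with single edges (A_2), and {alpha_1, alpha_3, alpha_4, alpha_5} form a chain of 4 nodes with a double edge at one end; the terminal node there is the unique short simple root (B_4). A semisimple Lie algebra decomposes uniquely as the direct sum of simple ideals, one per connected component of its Dynkin diagram, so g ≅ A_2 ⊕ B_4 (dimension 8 + 36 = 44).

A2 ⊕ B4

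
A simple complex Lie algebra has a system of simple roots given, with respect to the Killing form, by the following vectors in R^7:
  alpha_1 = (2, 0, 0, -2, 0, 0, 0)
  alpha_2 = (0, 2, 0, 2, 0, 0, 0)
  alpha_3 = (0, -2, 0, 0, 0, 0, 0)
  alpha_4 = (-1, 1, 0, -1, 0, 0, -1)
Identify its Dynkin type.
Compute the Cartan integers a_ij = 2(alpha_i, alpha_j)/(alpha_j, alpha_j); the resulting 4x4 Cartan matrix is
[[2, -1, 0, 0], [-1, 2, -2, 0], [0, -1, 2, -1], [0, 0, -1, 2]].
The roots have two lengths (squared-length ratio 2:1); the short ones are alpha_{3,4}. The associated Dynkin diagram is a chain of 4 nodes with a double edge between the middle two (F_4), so the type is F_4.

F4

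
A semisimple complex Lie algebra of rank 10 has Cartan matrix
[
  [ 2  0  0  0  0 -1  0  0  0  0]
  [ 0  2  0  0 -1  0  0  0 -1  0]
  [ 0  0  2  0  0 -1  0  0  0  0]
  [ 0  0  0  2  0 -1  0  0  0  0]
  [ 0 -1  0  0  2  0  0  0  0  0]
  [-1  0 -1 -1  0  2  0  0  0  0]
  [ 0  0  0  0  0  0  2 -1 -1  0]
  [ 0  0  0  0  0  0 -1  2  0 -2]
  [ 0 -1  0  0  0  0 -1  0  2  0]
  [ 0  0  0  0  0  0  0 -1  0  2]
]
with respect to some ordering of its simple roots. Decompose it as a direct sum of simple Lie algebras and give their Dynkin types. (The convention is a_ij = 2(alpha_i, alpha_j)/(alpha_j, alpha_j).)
B_6 ⊕ D_4

The diagram associated to this matrix has two connected components: the simple roots {alpha_2, alpha_5, alpha_7, alpha_8, alpha_9, alpha_10} form a chain of 6 nodes with a double edge at one end; the terminal node there is the unique short simple root (B_6), and {alpha_1, alpha_3, alpha_4, alpha_6} form a chain of 2 nodes with a fork of two nodes at one end (D_4). A semisimple Lie algebra decomposes uniquely as the direct sum of simple ideals, one per connected component of its Dynkin diagram, so g ≅ B_6 ⊕ D_4 (dimension 78 + 28 = 106).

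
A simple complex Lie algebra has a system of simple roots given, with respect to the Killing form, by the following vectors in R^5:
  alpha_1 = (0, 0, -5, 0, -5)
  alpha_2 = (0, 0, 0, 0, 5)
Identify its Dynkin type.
Compute the Cartan integers a_ij = 2(alpha_i, alpha_j)/(alpha_j, alpha_j); the resulting 2x2 Cartan matrix is
[[2, -2], [-1, 2]].
The roots have two lengths (squared-length ratio 2:1); the short ones are alpha_{2}. The associated Dynkin diagram is a chain of 2 nodes with a double edge at one end; the terminal node there is the unique short simple root (B_2), so the type is B_2 (the algebra so(5)).

B2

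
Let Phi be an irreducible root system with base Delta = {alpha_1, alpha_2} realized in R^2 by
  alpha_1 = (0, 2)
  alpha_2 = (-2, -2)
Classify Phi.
Compute the Cartan integers a_ij = 2(alpha_i, alpha_j)/(alpha_j, alpha_j); the resulting 2x2 Cartan matrix is
[[2, -1], [-2, 2]].
The roots have two lengths (squared-length ratio 2:1); the short ones are alpha_{1}. The associated Dynkin diagram is a chain of 2 nodes with a double edge at one end; the terminal node there is the unique short simple root (B_2), so the type is B_2 (the algebra so(5)).

B_2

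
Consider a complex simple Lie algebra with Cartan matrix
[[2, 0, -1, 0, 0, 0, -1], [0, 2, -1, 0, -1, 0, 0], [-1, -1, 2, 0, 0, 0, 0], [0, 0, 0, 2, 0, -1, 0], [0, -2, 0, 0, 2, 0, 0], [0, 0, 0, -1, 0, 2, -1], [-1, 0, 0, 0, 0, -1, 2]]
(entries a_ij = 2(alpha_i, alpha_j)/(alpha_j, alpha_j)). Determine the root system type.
C7

The matrix has rank 7 with 2's on the diagonal. Reading the off-diagonal entries as Dynkin edges (a single edge where a_ij = a_ji = -1; a double or triple edge where a_ij * a_ji = 2 or 3), the diagram is a chain of 7 nodes with a double edge at one end; the terminal node there is the unique long simple root (C_7). One simple-root ordering that puts it in standard form is (alpha_4, alpha_6, alpha_7, alpha_1, alpha_3, alpha_2, alpha_5). So the algebra is type C_7, i.e. sp(14).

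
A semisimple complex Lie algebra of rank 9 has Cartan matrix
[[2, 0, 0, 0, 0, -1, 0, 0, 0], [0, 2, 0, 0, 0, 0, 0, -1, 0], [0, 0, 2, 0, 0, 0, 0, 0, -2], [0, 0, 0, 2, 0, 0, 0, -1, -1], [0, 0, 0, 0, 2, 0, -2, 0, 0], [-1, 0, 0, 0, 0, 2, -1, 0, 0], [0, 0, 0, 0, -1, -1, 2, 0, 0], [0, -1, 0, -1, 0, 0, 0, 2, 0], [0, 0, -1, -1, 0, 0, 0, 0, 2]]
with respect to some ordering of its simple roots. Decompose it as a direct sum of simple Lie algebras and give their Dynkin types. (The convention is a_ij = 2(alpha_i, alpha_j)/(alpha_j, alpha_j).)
The diagram associated to this matrix has two connected components: the simple roots {alpha_1, alpha_5, alpha_6, alpha_7} form a chain of 4 nodes with a double edge at one end; the terminal node there is the unique long simple root (C_4), and {alpha_2, alpha_3, alpha_4, alpha_8, alpha_9} form a chain of 5 nodes with a double edge at one end; the terminal node there is the unique long simple root (C_5). A semisimple Lie algebra decomposes uniquely as the direct sum of simple ideals, one per connected component of its Dynkin diagram, so g ≅ C_4 ⊕ C_5 (dimension 36 + 55 = 91).

C4 + C5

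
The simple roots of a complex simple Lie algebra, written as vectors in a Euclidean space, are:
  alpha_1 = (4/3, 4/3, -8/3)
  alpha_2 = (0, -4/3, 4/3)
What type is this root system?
G_2

Compute the Cartan integers a_ij = 2(alpha_i, alpha_j)/(alpha_j, alpha_j); the resulting 2x2 Cartan matrix is
[[2, -3], [-1, 2]].
The roots have two lengths (squared-length ratio 3:1); the short ones are alpha_{2}. The associated Dynkin diagram is two nodes joined by a triple edge (G_2), so the type is G_2.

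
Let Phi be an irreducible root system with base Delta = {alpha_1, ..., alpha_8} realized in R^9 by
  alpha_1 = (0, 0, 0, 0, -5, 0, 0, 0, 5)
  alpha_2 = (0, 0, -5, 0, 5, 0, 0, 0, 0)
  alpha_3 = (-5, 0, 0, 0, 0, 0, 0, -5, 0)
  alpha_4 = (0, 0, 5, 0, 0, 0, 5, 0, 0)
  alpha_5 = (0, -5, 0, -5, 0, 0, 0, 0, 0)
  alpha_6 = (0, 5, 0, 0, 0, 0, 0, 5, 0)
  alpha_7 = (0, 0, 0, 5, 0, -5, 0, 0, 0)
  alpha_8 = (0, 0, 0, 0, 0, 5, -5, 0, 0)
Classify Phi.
A8

Compute the Cartan integers a_ij = 2(alpha_i, alpha_j)/(alpha_j, alpha_j); the resulting 8x8 Cartan matrix is
[[2, -1, 0, 0, 0, 0, 0, 0], [-1, 2, 0, -1, 0, 0, 0, 0], [0, 0, 2, 0, 0, -1, 0, 0], [0, -1, 0, 2, 0, 0, 0, -1], [0, 0, 0, 0, 2, -1, -1, 0], [0, 0, -1, 0, -1, 2, 0, 0], [0, 0, 0, 0, -1, 0, 2, -1], [0, 0, 0, -1, 0, 0, -1, 2]].
All simple roots have the same length, so the diagram is simply laced. The associated Dynkin diagram is a chain of 8 nodes with single edges (A_8), so the type is A_8 (the algebra sl(9)).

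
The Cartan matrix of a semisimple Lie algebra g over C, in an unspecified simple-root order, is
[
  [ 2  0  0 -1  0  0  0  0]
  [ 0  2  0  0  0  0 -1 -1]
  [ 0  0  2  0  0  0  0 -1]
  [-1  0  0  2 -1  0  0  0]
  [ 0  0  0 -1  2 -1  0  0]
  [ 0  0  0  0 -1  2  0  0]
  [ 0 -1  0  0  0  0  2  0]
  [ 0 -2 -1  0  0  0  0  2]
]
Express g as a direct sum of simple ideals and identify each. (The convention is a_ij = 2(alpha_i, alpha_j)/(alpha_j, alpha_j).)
type A_4 ⊕ type F_4

The diagram associated to this matrix has two connected components: the simple roots {alpha_1, alpha_4, alpha_5, alpha_6} form a chain of 4 nodes with single edges (A_4), and {alpha_2, alpha_3, alpha_7, alpha_8} form a chain of 4 nodes with a double edge between the middle two (F_4). A semisimple Lie algebra decomposes uniquely as the direct sum of simple ideals, one per connected component of its Dynkin diagram, so g ≅ A_4 ⊕ F_4 (dimension 24 + 52 = 76).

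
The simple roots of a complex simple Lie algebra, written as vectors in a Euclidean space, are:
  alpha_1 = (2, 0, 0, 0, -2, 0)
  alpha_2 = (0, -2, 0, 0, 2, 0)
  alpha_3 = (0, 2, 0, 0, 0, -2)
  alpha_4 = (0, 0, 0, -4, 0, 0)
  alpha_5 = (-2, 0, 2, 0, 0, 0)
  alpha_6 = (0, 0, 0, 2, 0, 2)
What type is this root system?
type C_6

Compute the Cartan integers a_ij = 2(alpha_i, alpha_j)/(alpha_j, alpha_j); the resulting 6x6 Cartan matrix is
[[2, -1, 0, 0, -1, 0], [-1, 2, -1, 0, 0, 0], [0, -1, 2, 0, 0, -1], [0, 0, 0, 2, 0, -2], [-1, 0, 0, 0, 2, 0], [0, 0, -1, -1, 0, 2]].
The roots have two lengths (squared-length ratio 2:1); the short ones are alpha_{1,2,3,5,6}. The associated Dynkin diagram is a chain of 6 nodes with a double edge at one end; the terminal node there is the unique long simple root (C_6), so the type is C_6 (the algebra sp(12)).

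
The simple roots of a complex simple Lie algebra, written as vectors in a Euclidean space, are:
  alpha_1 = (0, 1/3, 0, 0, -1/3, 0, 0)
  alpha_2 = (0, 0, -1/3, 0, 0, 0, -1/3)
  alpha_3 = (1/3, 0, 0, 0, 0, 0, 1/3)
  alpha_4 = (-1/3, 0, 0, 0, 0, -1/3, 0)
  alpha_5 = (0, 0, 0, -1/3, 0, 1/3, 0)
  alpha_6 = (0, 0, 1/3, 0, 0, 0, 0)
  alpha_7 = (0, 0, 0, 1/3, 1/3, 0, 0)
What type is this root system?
Compute the Cartan integers a_ij = 2(alpha_i, alpha_j)/(alpha_j, alpha_j); the resulting 7x7 Cartan matrix is
[[2, 0, 0, 0, 0, 0, -1], [0, 2, -1, 0, 0, -2, 0], [0, -1, 2, -1, 0, 0, 0], [0, 0, -1, 2, -1, 0, 0], [0, 0, 0, -1, 2, 0, -1], [0, -1, 0, 0, 0, 2, 0], [-1, 0, 0, 0, -1, 0, 2]].
The roots have two lengths (squared-length ratio 2:1); the short ones are alpha_{6}. The associated Dynkin diagram is a chain of 7 nodes with a double edge at one end; the terminal node there is the unique short simple root (B_7), so the type is B_7 (the algebra so(15)).

B_7 (so(15))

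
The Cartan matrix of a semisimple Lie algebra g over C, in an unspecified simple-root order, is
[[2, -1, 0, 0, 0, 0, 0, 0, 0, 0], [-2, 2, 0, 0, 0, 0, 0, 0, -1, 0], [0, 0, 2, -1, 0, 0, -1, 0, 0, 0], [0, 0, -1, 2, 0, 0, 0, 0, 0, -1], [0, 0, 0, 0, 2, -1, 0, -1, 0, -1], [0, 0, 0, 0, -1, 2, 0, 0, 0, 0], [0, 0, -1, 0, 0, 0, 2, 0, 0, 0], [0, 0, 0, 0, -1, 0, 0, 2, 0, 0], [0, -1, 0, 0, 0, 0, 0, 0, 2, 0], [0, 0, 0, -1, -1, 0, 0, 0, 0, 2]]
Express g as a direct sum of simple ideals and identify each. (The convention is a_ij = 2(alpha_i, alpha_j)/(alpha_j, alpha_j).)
The diagram associated to this matrix has two connected components: the simple roots {alpha_1, alpha_2, alpha_9} form a chain of 3 nodes with a double edge at one end; the terminal node there is the unique short simple root (B_3), and {alpha_3, alpha_4, alpha_5, alpha_6, alpha_7, alpha_8, alpha_10} form a chain of 5 nodes with a fork of two nodes at one end (D_7). A semisimple Lie algebra decomposes uniquely as the direct sum of simple ideals, one per connected component of its Dynkin diagram, so g ≅ B_3 ⊕ D_7 (dimension 21 + 91 = 112).

B_3 (so(7)) + D_7 (so(14))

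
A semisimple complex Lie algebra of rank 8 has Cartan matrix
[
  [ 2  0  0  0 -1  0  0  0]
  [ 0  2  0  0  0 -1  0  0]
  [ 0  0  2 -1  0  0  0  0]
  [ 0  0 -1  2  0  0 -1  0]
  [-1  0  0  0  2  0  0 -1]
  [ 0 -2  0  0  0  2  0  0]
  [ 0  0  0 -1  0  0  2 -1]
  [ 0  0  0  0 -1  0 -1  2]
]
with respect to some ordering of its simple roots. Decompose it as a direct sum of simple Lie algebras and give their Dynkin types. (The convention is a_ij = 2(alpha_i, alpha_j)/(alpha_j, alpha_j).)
A6 + B2

The diagram associated to this matrix has two connected components: the simple roots {alpha_1, alpha_3, alpha_4, alpha_5, alpha_7, alpha_8} form a chain of 6 nodes with single edges (A_6), and {alpha_2, alpha_6} form a chain of 2 nodes with a double edge at one end; the terminal node there is the unique short simple root (B_2). A semisimple Lie algebra decomposes uniquely as the direct sum of simple ideals, one per connected component of its Dynkin diagram, so g ≅ A_6 ⊕ B_2 (dimension 48 + 10 = 58).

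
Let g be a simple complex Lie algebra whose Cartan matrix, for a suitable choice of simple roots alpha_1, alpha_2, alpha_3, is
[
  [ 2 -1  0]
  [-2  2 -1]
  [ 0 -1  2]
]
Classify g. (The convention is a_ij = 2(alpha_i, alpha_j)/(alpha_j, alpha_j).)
B_3

The matrix has rank 3 with 2's on the diagonal. Reading the off-diagonal entries as Dynkin edges (a single edge where a_ij = a_ji = -1; a double or triple edge where a_ij * a_ji = 2 or 3), the diagram is a chain of 3 nodes with a double edge at one end; the terminal node there is the unique short simple root (B_3). One simple-root ordering that puts it in standard form is (alpha_3, alpha_2, alpha_1). So the algebra is type B_3, i.e. so(7).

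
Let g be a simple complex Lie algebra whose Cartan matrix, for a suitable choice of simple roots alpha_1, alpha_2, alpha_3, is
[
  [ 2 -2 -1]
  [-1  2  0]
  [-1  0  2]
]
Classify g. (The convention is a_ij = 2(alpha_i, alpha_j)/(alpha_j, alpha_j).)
B_3 (so(7))

The matrix has rank 3 with 2's on the diagonal. Reading the off-diagonal entries as Dynkin edges (a single edge where a_ij = a_ji = -1; a double or triple edge where a_ij * a_ji = 2 or 3), the diagram is a chain of 3 nodes with a double edge at one end; the terminal node there is the unique short simple root (B_3). One simple-root ordering that puts it in standard form is (alpha_3, alpha_1, alpha_2). So the algebra is type B_3, i.e. so(7).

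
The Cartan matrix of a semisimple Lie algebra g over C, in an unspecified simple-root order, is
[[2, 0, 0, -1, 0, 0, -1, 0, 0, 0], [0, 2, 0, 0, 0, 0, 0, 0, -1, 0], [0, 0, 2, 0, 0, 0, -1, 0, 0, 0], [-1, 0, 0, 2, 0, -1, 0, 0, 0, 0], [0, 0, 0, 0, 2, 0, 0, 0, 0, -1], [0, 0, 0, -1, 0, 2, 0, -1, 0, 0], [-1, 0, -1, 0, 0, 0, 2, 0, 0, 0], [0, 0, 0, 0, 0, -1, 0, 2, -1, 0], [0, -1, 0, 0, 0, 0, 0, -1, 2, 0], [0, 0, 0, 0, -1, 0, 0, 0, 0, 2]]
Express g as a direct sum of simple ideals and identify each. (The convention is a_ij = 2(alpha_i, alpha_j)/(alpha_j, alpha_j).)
The diagram associated to this matrix has two connected components: the simple roots {alpha_5, alpha_10} form a chain of 2 nodes with single edges (A_2), and {alpha_1, alpha_2, alpha_3, alpha_4, alpha_6, alpha_7, alpha_8, alpha_9} form a chain of 8 nodes with single edges (A_8). A semisimple Lie algebra decomposes uniquely as the direct sum of simple ideals, one per connected component of its Dynkin diagram, so g ≅ A_2 ⊕ A_8 (dimension 8 + 80 = 88).

A_2 + A_8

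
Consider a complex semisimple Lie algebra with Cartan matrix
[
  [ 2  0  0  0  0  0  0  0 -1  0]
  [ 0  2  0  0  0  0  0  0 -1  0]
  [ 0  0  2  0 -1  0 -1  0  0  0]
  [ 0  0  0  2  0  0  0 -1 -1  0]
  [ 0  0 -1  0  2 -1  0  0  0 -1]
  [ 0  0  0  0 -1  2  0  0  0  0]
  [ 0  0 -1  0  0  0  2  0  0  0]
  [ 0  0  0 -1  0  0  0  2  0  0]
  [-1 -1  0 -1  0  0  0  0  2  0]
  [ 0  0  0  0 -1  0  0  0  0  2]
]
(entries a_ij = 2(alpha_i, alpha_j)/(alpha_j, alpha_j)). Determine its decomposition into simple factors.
The diagram associated to this matrix has two connected components: the simple roots {alpha_1, alpha_2, alpha_4, alpha_8, alpha_9} form a chain of 3 nodes with a fork of two nodes at one end (D_5), and {alpha_3, alpha_5, alpha_6, alpha_7, alpha_10} form a chain of 3 nodes with a fork of two nodes at one end (D_5). A semisimple Lie algebra decomposes uniquely as the direct sum of simple ideals, one per connected component of its Dynkin diagram, so g ≅ D_5 ⊕ D_5 (dimension 45 + 45 = 90).

type D_5 ⊕ type D_5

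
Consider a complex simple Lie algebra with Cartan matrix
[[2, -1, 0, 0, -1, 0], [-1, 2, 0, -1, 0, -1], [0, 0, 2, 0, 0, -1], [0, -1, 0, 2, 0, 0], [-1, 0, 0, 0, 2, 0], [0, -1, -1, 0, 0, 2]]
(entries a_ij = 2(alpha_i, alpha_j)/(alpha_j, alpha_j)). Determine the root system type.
E_6

The matrix has rank 6 with 2's on the diagonal. Reading the off-diagonal entries as Dynkin edges (a single edge where a_ij = a_ji = -1; a double or triple edge where a_ij * a_ji = 2 or 3), the diagram is a chain of 5 nodes with one extra node attached to the third node from one end (E_6). One simple-root ordering that puts it in standard form is (alpha_3, alpha_4, alpha_6, alpha_2, alpha_1, alpha_5). So the algebra is type E_6.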